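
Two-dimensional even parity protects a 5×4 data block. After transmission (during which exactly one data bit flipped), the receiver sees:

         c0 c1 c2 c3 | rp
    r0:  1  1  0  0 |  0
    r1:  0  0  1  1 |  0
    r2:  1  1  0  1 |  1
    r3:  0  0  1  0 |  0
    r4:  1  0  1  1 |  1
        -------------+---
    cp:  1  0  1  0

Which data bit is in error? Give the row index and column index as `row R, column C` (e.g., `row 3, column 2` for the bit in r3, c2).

row 3, column 3

Recompute each row's even parity and compare to rp:
  r0: data parity 0, sent rp 0 → ok
  r1: data parity 0, sent rp 0 → ok
  r2: data parity 1, sent rp 1 → ok
  r3: data parity 1, sent rp 0 → mismatch
  r4: data parity 1, sent rp 1 → ok
Recompute each column's even parity and compare to cp:
  c0: data parity 1, sent cp 1 → ok
  c1: data parity 0, sent cp 0 → ok
  c2: data parity 1, sent cp 1 → ok
  c3: data parity 1, sent cp 0 → mismatch
Exactly one row (r3) and one column (c3) fail → the flipped bit is at their intersection.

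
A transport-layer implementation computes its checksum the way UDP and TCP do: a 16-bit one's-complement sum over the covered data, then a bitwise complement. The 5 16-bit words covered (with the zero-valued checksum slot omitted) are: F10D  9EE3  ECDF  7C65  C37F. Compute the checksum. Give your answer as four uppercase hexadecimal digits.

4349

One's-complement addition (fold any carry out of bit 15 back into bit 0):
  0xF10D + 0x9EE3 = 0x18FF0 → wrap carry → 0x8FF1
  0x8FF1 + 0xECDF = 0x17CD0 → wrap carry → 0x7CD1
  0x7CD1 + 0x7C65 = 0x0F936
  0xF936 + 0xC37F = 0x1BCB5 → wrap carry → 0xBCB6
One's-complement sum = 0xBCB6.
Checksum = ~0xBCB6 & 0xFFFF = 0x4349.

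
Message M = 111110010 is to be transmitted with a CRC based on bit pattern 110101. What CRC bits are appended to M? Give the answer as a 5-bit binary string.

Append 5 zeros: 11111001000000. Divide by 110101 (XOR where the leading bit is 1):
  pos 0: 111110 XOR 110101 = 001011
  pos 2: 101101 XOR 110101 = 011000
  pos 3: 110000 XOR 110101 = 000101
  pos 6: 101000 XOR 110101 = 011101
  pos 7: 111010 XOR 110101 = 001111
Remainder (last 5 bits) = 11110. This is the CRC / FCS.

11110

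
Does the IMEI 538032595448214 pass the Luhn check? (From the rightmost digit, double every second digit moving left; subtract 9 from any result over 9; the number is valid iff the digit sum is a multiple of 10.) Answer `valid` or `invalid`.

invalid

From the right, keep odd positions and double even positions (subtract 9 from any doubled value over 9):
  doubled (positions 2,4,...): 2 7 8 9 4 0 6 → sum 36
  kept (positions 1,3,...): 4 2 4 5 5 3 8 5 → sum 36
Total = 72.
72 mod 10 = 2, so the number is invalid.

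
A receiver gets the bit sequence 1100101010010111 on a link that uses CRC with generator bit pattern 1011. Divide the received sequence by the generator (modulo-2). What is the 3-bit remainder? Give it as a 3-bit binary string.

001

Modulo-2 division of 1100101010010111 by 1011:
  pos 0: 1100 XOR 1011 = 0111
  pos 1: 1111 XOR 1011 = 0100
  pos 2: 1000 XOR 1011 = 0011
  pos 4: 1110 XOR 1011 = 0101
  pos 5: 1011 XOR 1011 = 0000
  pos 11: 1011 XOR 1011 = 0000
Remainder = 001 (nonzero — an error is detected).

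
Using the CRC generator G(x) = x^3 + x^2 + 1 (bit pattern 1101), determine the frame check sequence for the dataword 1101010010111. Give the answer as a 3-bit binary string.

Append 3 zeros: 1101010010111000. Divide by 1101 (XOR where the leading bit is 1):
  pos 0: 1101 XOR 1101 = 0000
  pos 5: 1001 XOR 1101 = 0100
  pos 6: 1000 XOR 1101 = 0101
  pos 7: 1011 XOR 1101 = 0110
  pos 8: 1101 XOR 1101 = 0000
  pos 12: 1000 XOR 1101 = 0101
Remainder (last 3 bits) = 101. This is the CRC / FCS.

101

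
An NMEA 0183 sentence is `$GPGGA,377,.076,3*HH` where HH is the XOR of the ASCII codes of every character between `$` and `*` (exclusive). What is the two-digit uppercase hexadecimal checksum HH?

XOR the ASCII codes of the payload characters:
  'G' = 0x47 → acc = 0x47
  'P' = 0x50 → acc = 0x17
  'G' = 0x47 → acc = 0x50
  'G' = 0x47 → acc = 0x17
  'A' = 0x41 → acc = 0x56
  ',' = 0x2C → acc = 0x7A
  '3' = 0x33 → acc = 0x49
  '7' = 0x37 → acc = 0x7E
  '7' = 0x37 → acc = 0x49
  ',' = 0x2C → acc = 0x65
  '.' = 0x2E → acc = 0x4B
  '0' = 0x30 → acc = 0x7B
  '7' = 0x37 → acc = 0x4C
  '6' = 0x36 → acc = 0x7A
  ',' = 0x2C → acc = 0x56
  '3' = 0x33 → acc = 0x65
Checksum = 0x65.

65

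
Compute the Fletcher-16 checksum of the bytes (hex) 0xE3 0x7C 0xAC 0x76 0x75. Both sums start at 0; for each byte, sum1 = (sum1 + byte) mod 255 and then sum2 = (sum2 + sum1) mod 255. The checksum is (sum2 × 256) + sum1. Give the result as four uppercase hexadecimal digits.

CDF8

Running sums (mod 255):
  after byte 0 (0xE3): sum1=227, sum2=227
  after byte 1 (0x7C): sum1=96, sum2=68
  after byte 2 (0xAC): sum1=13, sum2=81
  after byte 3 (0x76): sum1=131, sum2=212
  after byte 4 (0x75): sum1=248, sum2=205
Checksum = sum2·256 + sum1 = 205·256 + 248 = 52728 = 0xCDF8.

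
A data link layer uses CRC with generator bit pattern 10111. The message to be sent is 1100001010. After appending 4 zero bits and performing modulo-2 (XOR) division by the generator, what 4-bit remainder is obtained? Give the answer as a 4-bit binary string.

1010

Append 4 zeros: 11000010100000. Divide by 10111 (XOR where the leading bit is 1):
  pos 0: 11000 XOR 10111 = 01111
  pos 1: 11110 XOR 10111 = 01001
  pos 2: 10011 XOR 10111 = 00100
  pos 4: 10001 XOR 10111 = 00110
  pos 6: 11000 XOR 10111 = 01111
  pos 7: 11110 XOR 10111 = 01001
  pos 8: 10010 XOR 10111 = 00101
Remainder (last 4 bits) = 1010. This is the CRC / FCS.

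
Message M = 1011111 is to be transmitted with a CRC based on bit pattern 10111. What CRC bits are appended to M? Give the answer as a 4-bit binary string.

1001

Append 4 zeros: 10111110000. Divide by 10111 (XOR where the leading bit is 1):
  pos 0: 10111 XOR 10111 = 00000
  pos 5: 11000 XOR 10111 = 01111
  pos 6: 11110 XOR 10111 = 01001
Remainder (last 4 bits) = 1001. This is the CRC / FCS.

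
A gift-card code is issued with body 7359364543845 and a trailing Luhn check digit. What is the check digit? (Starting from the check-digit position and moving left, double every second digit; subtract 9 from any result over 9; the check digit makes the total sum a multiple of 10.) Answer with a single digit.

4

Partial digits right→left: 5 4 8 3 4 5 4 6 3 9 5 3 7
Double every second digit counting from the check-digit position (so the 1st, 3rd, 5th, ... of the partial from the right).
  doubled (with −9 where >9): 1 7 8 8 6 1 5 → sum 36
  kept as-is: 4 3 5 6 9 3 → sum 30
Total = 36 + 30 = 66.
Check digit = (10 − (66 mod 10)) mod 10 = 4.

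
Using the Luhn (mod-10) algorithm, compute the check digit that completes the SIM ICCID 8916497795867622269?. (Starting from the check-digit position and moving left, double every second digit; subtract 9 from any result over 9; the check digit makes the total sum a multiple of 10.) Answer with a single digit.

Partial digits right→left: 9 6 2 2 2 6 7 6 8 5 9 7 7 9 4 6 1 9 8
Double every second digit counting from the check-digit position (so the 1st, 3rd, 5th, ... of the partial from the right).
  doubled (with −9 where >9): 9 4 4 5 7 9 5 8 2 7 → sum 60
  kept as-is: 6 2 6 6 5 7 9 6 9 → sum 56
Total = 60 + 56 = 116.
Check digit = (10 − (116 mod 10)) mod 10 = 4.

4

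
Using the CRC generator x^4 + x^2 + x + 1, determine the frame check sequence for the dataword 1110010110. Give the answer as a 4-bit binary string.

Append 4 zeros: 11100101100000. Divide by 10111 (XOR where the leading bit is 1):
  pos 0: 11100 XOR 10111 = 01011
  pos 1: 10111 XOR 10111 = 00000
  pos 7: 11000 XOR 10111 = 01111
  pos 8: 11110 XOR 10111 = 01001
  pos 9: 10010 XOR 10111 = 00101
Remainder (last 4 bits) = 0101. This is the CRC / FCS.

0101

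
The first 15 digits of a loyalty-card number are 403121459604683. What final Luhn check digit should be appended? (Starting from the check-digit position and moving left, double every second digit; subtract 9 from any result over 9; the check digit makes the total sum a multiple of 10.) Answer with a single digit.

Partial digits right→left: 3 8 6 4 0 6 9 5 4 1 2 1 3 0 4
Double every second digit counting from the check-digit position (so the 1st, 3rd, 5th, ... of the partial from the right).
  doubled (with −9 where >9): 6 3 0 9 8 4 6 8 → sum 44
  kept as-is: 8 4 6 5 1 1 0 → sum 25
Total = 44 + 25 = 69.
Check digit = (10 − (69 mod 10)) mod 10 = 1.

1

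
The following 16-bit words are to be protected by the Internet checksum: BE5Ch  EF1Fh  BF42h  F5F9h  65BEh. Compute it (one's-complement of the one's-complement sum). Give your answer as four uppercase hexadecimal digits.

One's-complement addition (fold any carry out of bit 15 back into bit 0):
  0xBE5C + 0xEF1F = 0x1AD7B → wrap carry → 0xAD7C
  0xAD7C + 0xBF42 = 0x16CBE → wrap carry → 0x6CBF
  0x6CBF + 0xF5F9 = 0x162B8 → wrap carry → 0x62B9
  0x62B9 + 0x65BE = 0x0C877
One's-complement sum = 0xC877.
Checksum = ~0xC877 & 0xFFFF = 0x3788.

3788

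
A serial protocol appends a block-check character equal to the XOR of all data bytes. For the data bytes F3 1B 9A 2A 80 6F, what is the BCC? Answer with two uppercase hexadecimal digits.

B7

XOR the bytes together:
  start with 0xF3
  0xF3 ⊕ 0x1B = 0xE8
  0xE8 ⊕ 0x9A = 0x72
  0x72 ⊕ 0x2A = 0x58
  0x58 ⊕ 0x80 = 0xD8
  0xD8 ⊕ 0x6F = 0xB7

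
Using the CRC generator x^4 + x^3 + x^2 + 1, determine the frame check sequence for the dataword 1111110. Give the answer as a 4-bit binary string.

Append 4 zeros: 11111100000. Divide by 11101 (XOR where the leading bit is 1):
  pos 0: 11111 XOR 11101 = 00010
  pos 3: 10100 XOR 11101 = 01001
  pos 4: 10010 XOR 11101 = 01111
  pos 5: 11110 XOR 11101 = 00011
Remainder (last 4 bits) = 0110. This is the CRC / FCS.

0110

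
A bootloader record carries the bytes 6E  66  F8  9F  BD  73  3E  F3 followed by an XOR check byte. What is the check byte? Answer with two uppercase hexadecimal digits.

6C

XOR the bytes together:
  start with 0x6E
  0x6E ⊕ 0x66 = 0x08
  0x08 ⊕ 0xF8 = 0xF0
  0xF0 ⊕ 0x9F = 0x6F
  0x6F ⊕ 0xBD = 0xD2
  0xD2 ⊕ 0x73 = 0xA1
  0xA1 ⊕ 0x3E = 0x9F
  0x9F ⊕ 0xF3 = 0x6C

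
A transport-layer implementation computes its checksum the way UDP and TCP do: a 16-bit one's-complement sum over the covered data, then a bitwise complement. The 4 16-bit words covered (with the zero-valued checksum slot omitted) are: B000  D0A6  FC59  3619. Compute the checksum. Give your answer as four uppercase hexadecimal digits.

4CE5

One's-complement addition (fold any carry out of bit 15 back into bit 0):
  0xB000 + 0xD0A6 = 0x180A6 → wrap carry → 0x80A7
  0x80A7 + 0xFC59 = 0x17D00 → wrap carry → 0x7D01
  0x7D01 + 0x3619 = 0x0B31A
One's-complement sum = 0xB31A.
Checksum = ~0xB31A & 0xFFFF = 0x4CE5.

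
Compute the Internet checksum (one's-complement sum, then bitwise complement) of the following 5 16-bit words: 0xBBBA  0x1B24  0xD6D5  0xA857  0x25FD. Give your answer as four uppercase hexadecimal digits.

83F6

One's-complement addition (fold any carry out of bit 15 back into bit 0):
  0xBBBA + 0x1B24 = 0x0D6DE
  0xD6DE + 0xD6D5 = 0x1ADB3 → wrap carry → 0xADB4
  0xADB4 + 0xA857 = 0x1560B → wrap carry → 0x560C
  0x560C + 0x25FD = 0x07C09
One's-complement sum = 0x7C09.
Checksum = ~0x7C09 & 0xFFFF = 0x83F6.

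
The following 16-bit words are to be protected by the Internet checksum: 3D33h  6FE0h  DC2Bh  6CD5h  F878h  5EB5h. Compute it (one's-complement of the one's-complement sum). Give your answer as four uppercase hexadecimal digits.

One's-complement addition (fold any carry out of bit 15 back into bit 0):
  0x3D33 + 0x6FE0 = 0x0AD13
  0xAD13 + 0xDC2B = 0x1893E → wrap carry → 0x893F
  0x893F + 0x6CD5 = 0x0F614
  0xF614 + 0xF878 = 0x1EE8C → wrap carry → 0xEE8D
  0xEE8D + 0x5EB5 = 0x14D42 → wrap carry → 0x4D43
One's-complement sum = 0x4D43.
Checksum = ~0x4D43 & 0xFFFF = 0xB2BC.

B2BC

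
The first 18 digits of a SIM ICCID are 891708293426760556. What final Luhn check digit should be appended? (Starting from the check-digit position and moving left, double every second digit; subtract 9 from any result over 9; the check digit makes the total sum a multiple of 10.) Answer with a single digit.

Partial digits right→left: 6 5 5 0 6 7 6 2 4 3 9 2 8 0 7 1 9 8
Double every second digit counting from the check-digit position (so the 1st, 3rd, 5th, ... of the partial from the right).
  doubled (with −9 where >9): 3 1 3 3 8 9 7 5 9 → sum 48
  kept as-is: 5 0 7 2 3 2 0 1 8 → sum 28
Total = 48 + 28 = 76.
Check digit = (10 − (76 mod 10)) mod 10 = 4.

4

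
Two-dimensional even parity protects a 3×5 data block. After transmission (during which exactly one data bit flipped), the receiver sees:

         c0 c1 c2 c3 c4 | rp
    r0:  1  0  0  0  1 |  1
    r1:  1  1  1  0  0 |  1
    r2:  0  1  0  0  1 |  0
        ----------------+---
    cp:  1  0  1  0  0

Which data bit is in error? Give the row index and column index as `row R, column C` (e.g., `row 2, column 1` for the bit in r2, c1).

row 0, column 0

Recompute each row's even parity and compare to rp:
  r0: data parity 0, sent rp 1 → mismatch
  r1: data parity 1, sent rp 1 → ok
  r2: data parity 0, sent rp 0 → ok
Recompute each column's even parity and compare to cp:
  c0: data parity 0, sent cp 1 → mismatch
  c1: data parity 0, sent cp 0 → ok
  c2: data parity 1, sent cp 1 → ok
  c3: data parity 0, sent cp 0 → ok
  c4: data parity 0, sent cp 0 → ok
Exactly one row (r0) and one column (c0) fail → the flipped bit is at their intersection.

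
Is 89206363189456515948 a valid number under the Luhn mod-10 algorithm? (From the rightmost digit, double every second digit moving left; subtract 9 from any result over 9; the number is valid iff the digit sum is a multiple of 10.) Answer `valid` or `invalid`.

valid

From the right, keep odd positions and double even positions (subtract 9 from any doubled value over 9):
  doubled (positions 2,4,...): 8 1 1 1 9 2 3 3 4 7 → sum 39
  kept (positions 1,3,...): 8 9 1 6 4 8 3 3 0 9 → sum 51
Total = 90.
90 mod 10 = 0, so the number is valid.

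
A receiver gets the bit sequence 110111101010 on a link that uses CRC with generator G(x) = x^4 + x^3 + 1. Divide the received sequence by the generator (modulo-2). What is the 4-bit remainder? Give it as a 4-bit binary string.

0000

Modulo-2 division of 110111101010 by 11001:
  pos 0: 11011 XOR 11001 = 00010
  pos 3: 10110 XOR 11001 = 01111
  pos 4: 11111 XOR 11001 = 00110
  pos 6: 11001 XOR 11001 = 00000
Remainder = 0000 (zero — the frame passes the CRC check).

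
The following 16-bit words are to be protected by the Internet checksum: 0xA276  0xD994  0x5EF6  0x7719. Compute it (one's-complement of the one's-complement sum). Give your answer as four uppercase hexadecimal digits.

ADE4

One's-complement addition (fold any carry out of bit 15 back into bit 0):
  0xA276 + 0xD994 = 0x17C0A → wrap carry → 0x7C0B
  0x7C0B + 0x5EF6 = 0x0DB01
  0xDB01 + 0x7719 = 0x1521A → wrap carry → 0x521B
One's-complement sum = 0x521B.
Checksum = ~0x521B & 0xFFFF = 0xADE4.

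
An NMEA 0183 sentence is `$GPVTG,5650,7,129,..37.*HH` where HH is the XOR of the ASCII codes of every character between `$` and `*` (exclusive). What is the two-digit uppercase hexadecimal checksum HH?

XOR the ASCII codes of the payload characters:
  'G' = 0x47 → acc = 0x47
  'P' = 0x50 → acc = 0x17
  'V' = 0x56 → acc = 0x41
  'T' = 0x54 → acc = 0x15
  'G' = 0x47 → acc = 0x52
  ',' = 0x2C → acc = 0x7E
  '5' = 0x35 → acc = 0x4B
  '6' = 0x36 → acc = 0x7D
  '5' = 0x35 → acc = 0x48
  '0' = 0x30 → acc = 0x78
  ',' = 0x2C → acc = 0x54
  '7' = 0x37 → acc = 0x63
  ',' = 0x2C → acc = 0x4F
  '1' = 0x31 → acc = 0x7E
  '2' = 0x32 → acc = 0x4C
  '9' = 0x39 → acc = 0x75
  ',' = 0x2C → acc = 0x59
  '.' = 0x2E → acc = 0x77
  '.' = 0x2E → acc = 0x59
  '3' = 0x33 → acc = 0x6A
  '7' = 0x37 → acc = 0x5D
  '.' = 0x2E → acc = 0x73
Checksum = 0x73.

73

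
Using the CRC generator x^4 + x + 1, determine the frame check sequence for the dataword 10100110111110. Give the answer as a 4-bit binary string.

1010

Append 4 zeros: 101001101111100000. Divide by 10011 (XOR where the leading bit is 1):
  pos 0: 10100 XOR 10011 = 00111
  pos 2: 11111 XOR 10011 = 01100
  pos 3: 11000 XOR 10011 = 01011
  pos 4: 10111 XOR 10011 = 00100
  pos 6: 10011 XOR 10011 = 00000
  pos 11: 11000 XOR 10011 = 01011
  pos 12: 10110 XOR 10011 = 00101
Remainder (last 4 bits) = 1010. This is the CRC / FCS.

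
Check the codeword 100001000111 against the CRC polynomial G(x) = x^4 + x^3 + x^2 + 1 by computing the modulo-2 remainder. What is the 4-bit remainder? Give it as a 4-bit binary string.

0100

Modulo-2 division of 100001000111 by 11101:
  pos 0: 10000 XOR 11101 = 01101
  pos 1: 11011 XOR 11101 = 00110
  pos 3: 11000 XOR 11101 = 00101
  pos 5: 10101 XOR 11101 = 01000
  pos 6: 10001 XOR 11101 = 01100
  pos 7: 11001 XOR 11101 = 00100
Remainder = 0100 (nonzero — an error is detected).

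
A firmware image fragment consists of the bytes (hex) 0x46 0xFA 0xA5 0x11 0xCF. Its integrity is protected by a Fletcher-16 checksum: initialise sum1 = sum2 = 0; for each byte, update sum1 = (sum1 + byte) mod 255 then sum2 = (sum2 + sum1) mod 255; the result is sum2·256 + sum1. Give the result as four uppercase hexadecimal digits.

2EC7

Running sums (mod 255):
  after byte 0 (0x46): sum1=70, sum2=70
  after byte 1 (0xFA): sum1=65, sum2=135
  after byte 2 (0xA5): sum1=230, sum2=110
  after byte 3 (0x11): sum1=247, sum2=102
  after byte 4 (0xCF): sum1=199, sum2=46
Checksum = sum2·256 + sum1 = 46·256 + 199 = 11975 = 0x2EC7.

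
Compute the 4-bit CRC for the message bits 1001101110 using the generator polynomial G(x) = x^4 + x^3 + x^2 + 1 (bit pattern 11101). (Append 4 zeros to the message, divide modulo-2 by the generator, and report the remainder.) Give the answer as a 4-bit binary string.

Append 4 zeros: 10011011100000. Divide by 11101 (XOR where the leading bit is 1):
  pos 0: 10011 XOR 11101 = 01110
  pos 1: 11100 XOR 11101 = 00001
  pos 5: 11110 XOR 11101 = 00011
  pos 8: 11000 XOR 11101 = 00101
Remainder (last 4 bits) = 1010. This is the CRC / FCS.

1010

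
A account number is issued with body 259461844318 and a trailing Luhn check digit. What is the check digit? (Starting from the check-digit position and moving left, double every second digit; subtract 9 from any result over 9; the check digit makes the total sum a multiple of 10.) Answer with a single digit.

Partial digits right→left: 8 1 3 4 4 8 1 6 4 9 5 2
Double every second digit counting from the check-digit position (so the 1st, 3rd, 5th, ... of the partial from the right).
  doubled (with −9 where >9): 7 6 8 2 8 1 → sum 32
  kept as-is: 1 4 8 6 9 2 → sum 30
Total = 32 + 30 = 62.
Check digit = (10 − (62 mod 10)) mod 10 = 8.

8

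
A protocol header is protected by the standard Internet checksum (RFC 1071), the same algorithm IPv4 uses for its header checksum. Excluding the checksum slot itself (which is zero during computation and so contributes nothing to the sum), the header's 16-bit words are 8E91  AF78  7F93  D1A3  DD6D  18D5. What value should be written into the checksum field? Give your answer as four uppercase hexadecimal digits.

One's-complement addition (fold any carry out of bit 15 back into bit 0):
  0x8E91 + 0xAF78 = 0x13E09 → wrap carry → 0x3E0A
  0x3E0A + 0x7F93 = 0x0BD9D
  0xBD9D + 0xD1A3 = 0x18F40 → wrap carry → 0x8F41
  0x8F41 + 0xDD6D = 0x16CAE → wrap carry → 0x6CAF
  0x6CAF + 0x18D5 = 0x08584
One's-complement sum = 0x8584.
Checksum = ~0x8584 & 0xFFFF = 0x7A7B.

7A7B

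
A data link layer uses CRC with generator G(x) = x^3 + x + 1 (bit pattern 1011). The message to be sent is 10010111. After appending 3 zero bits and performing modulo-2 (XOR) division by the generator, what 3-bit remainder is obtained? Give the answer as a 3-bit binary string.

Append 3 zeros: 10010111000. Divide by 1011 (XOR where the leading bit is 1):
  pos 0: 1001 XOR 1011 = 0010
  pos 2: 1001 XOR 1011 = 0010
  pos 4: 1011 XOR 1011 = 0000
Remainder (last 3 bits) = 000. This is the CRC / FCS.

000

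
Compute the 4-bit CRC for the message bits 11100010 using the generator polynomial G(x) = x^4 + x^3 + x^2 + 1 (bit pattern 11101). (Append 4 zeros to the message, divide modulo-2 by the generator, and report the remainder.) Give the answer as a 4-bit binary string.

Append 4 zeros: 111000100000. Divide by 11101 (XOR where the leading bit is 1):
  pos 0: 11100 XOR 11101 = 00001
  pos 4: 10100 XOR 11101 = 01001
  pos 5: 10010 XOR 11101 = 01111
  pos 6: 11110 XOR 11101 = 00011
Remainder (last 4 bits) = 0110. This is the CRC / FCS.

0110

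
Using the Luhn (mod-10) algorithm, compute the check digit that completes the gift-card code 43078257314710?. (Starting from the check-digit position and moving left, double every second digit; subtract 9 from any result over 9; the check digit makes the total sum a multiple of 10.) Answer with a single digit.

8

Partial digits right→left: 0 1 7 4 1 3 7 5 2 8 7 0 3 4
Double every second digit counting from the check-digit position (so the 1st, 3rd, 5th, ... of the partial from the right).
  doubled (with −9 where >9): 0 5 2 5 4 5 6 → sum 27
  kept as-is: 1 4 3 5 8 0 4 → sum 25
Total = 27 + 25 = 52.
Check digit = (10 − (52 mod 10)) mod 10 = 8.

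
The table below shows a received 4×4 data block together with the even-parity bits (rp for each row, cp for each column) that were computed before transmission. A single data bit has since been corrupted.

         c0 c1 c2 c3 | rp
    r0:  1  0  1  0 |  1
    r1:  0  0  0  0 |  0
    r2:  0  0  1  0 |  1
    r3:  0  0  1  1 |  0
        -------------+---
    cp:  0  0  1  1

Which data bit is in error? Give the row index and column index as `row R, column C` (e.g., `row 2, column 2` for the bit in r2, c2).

Recompute each row's even parity and compare to rp:
  r0: data parity 0, sent rp 1 → mismatch
  r1: data parity 0, sent rp 0 → ok
  r2: data parity 1, sent rp 1 → ok
  r3: data parity 0, sent rp 0 → ok
Recompute each column's even parity and compare to cp:
  c0: data parity 1, sent cp 0 → mismatch
  c1: data parity 0, sent cp 0 → ok
  c2: data parity 1, sent cp 1 → ok
  c3: data parity 1, sent cp 1 → ok
Exactly one row (r0) and one column (c0) fail → the flipped bit is at their intersection.

row 0, column 0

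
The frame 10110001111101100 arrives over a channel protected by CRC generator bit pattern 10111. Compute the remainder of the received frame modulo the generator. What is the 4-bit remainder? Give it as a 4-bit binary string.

Modulo-2 division of 10110001111101100 by 10111:
  pos 0: 10110 XOR 10111 = 00001
  pos 4: 10011 XOR 10111 = 00100
  pos 6: 10011 XOR 10111 = 00100
  pos 8: 10010 XOR 10111 = 00101
  pos 10: 10111 XOR 10111 = 00000
Remainder = 0000 (zero — the frame passes the CRC check).

0000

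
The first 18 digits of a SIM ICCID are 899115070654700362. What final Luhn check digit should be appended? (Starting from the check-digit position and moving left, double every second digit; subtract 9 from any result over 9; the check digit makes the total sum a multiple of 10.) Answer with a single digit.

6

Partial digits right→left: 2 6 3 0 0 7 4 5 6 0 7 0 5 1 1 9 9 8
Double every second digit counting from the check-digit position (so the 1st, 3rd, 5th, ... of the partial from the right).
  doubled (with −9 where >9): 4 6 0 8 3 5 1 2 9 → sum 38
  kept as-is: 6 0 7 5 0 0 1 9 8 → sum 36
Total = 38 + 36 = 74.
Check digit = (10 − (74 mod 10)) mod 10 = 6.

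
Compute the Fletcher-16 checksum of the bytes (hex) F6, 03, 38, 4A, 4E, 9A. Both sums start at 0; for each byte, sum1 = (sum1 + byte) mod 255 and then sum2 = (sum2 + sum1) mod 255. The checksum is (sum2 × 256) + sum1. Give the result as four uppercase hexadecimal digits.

CF65

Running sums (mod 255):
  after byte 0 (F6): sum1=246, sum2=246
  after byte 1 (03): sum1=249, sum2=240
  after byte 2 (38): sum1=50, sum2=35
  after byte 3 (4A): sum1=124, sum2=159
  after byte 4 (4E): sum1=202, sum2=106
  after byte 5 (9A): sum1=101, sum2=207
Checksum = sum2·256 + sum1 = 207·256 + 101 = 53093 = 0xCF65.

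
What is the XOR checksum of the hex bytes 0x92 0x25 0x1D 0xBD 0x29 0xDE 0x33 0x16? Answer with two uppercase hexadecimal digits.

C5

XOR the bytes together:
  start with 0x92
  0x92 ⊕ 0x25 = 0xB7
  0xB7 ⊕ 0x1D = 0xAA
  0xAA ⊕ 0xBD = 0x17
  0x17 ⊕ 0x29 = 0x3E
  0x3E ⊕ 0xDE = 0xE0
  0xE0 ⊕ 0x33 = 0xD3
  0xD3 ⊕ 0x16 = 0xC5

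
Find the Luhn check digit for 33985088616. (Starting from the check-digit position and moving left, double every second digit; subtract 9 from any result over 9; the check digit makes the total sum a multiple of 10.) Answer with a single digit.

Partial digits right→left: 6 1 6 8 8 0 5 8 9 3 3
Double every second digit counting from the check-digit position (so the 1st, 3rd, 5th, ... of the partial from the right).
  doubled (with −9 where >9): 3 3 7 1 9 6 → sum 29
  kept as-is: 1 8 0 8 3 → sum 20
Total = 29 + 20 = 49.
Check digit = (10 − (49 mod 10)) mod 10 = 1.

1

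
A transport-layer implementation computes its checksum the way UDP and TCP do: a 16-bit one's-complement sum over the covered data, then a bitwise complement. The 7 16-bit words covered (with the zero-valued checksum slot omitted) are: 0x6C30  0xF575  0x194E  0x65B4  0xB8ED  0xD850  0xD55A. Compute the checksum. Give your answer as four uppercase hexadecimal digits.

One's-complement addition (fold any carry out of bit 15 back into bit 0):
  0x6C30 + 0xF575 = 0x161A5 → wrap carry → 0x61A6
  0x61A6 + 0x194E = 0x07AF4
  0x7AF4 + 0x65B4 = 0x0E0A8
  0xE0A8 + 0xB8ED = 0x19995 → wrap carry → 0x9996
  0x9996 + 0xD850 = 0x171E6 → wrap carry → 0x71E7
  0x71E7 + 0xD55A = 0x14741 → wrap carry → 0x4742
One's-complement sum = 0x4742.
Checksum = ~0x4742 & 0xFFFF = 0xB8BD.

B8BD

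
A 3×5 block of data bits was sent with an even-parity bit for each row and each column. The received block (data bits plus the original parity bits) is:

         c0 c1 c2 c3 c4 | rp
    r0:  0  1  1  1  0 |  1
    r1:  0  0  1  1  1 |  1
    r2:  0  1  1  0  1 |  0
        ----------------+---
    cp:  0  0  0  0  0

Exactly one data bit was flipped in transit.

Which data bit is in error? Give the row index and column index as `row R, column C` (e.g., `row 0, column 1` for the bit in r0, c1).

row 2, column 2

Recompute each row's even parity and compare to rp:
  r0: data parity 1, sent rp 1 → ok
  r1: data parity 1, sent rp 1 → ok
  r2: data parity 1, sent rp 0 → mismatch
Recompute each column's even parity and compare to cp:
  c0: data parity 0, sent cp 0 → ok
  c1: data parity 0, sent cp 0 → ok
  c2: data parity 1, sent cp 0 → mismatch
  c3: data parity 0, sent cp 0 → ok
  c4: data parity 0, sent cp 0 → ok
Exactly one row (r2) and one column (c2) fail → the flipped bit is at their intersection.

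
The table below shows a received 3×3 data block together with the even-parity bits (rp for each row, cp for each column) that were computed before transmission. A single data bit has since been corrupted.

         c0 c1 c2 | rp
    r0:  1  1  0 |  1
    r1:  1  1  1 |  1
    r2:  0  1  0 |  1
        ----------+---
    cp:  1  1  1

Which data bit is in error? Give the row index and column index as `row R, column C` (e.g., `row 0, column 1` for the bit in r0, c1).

Recompute each row's even parity and compare to rp:
  r0: data parity 0, sent rp 1 → mismatch
  r1: data parity 1, sent rp 1 → ok
  r2: data parity 1, sent rp 1 → ok
Recompute each column's even parity and compare to cp:
  c0: data parity 0, sent cp 1 → mismatch
  c1: data parity 1, sent cp 1 → ok
  c2: data parity 1, sent cp 1 → ok
Exactly one row (r0) and one column (c0) fail → the flipped bit is at their intersection.

row 0, column 0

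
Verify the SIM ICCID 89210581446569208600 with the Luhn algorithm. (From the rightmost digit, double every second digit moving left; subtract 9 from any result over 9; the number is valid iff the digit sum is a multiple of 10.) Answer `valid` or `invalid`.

From the right, keep odd positions and double even positions (subtract 9 from any doubled value over 9):
  doubled (positions 2,4,...): 0 7 4 3 3 8 7 0 4 7 → sum 43
  kept (positions 1,3,...): 0 6 0 9 5 4 1 5 1 9 → sum 40
Total = 83.
83 mod 10 = 3, so the number is invalid.

invalid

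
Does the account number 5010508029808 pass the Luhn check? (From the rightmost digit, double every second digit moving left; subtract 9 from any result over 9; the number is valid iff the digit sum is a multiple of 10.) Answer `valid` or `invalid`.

From the right, keep odd positions and double even positions (subtract 9 from any doubled value over 9):
  doubled (positions 2,4,...): 0 9 0 0 0 0 → sum 9
  kept (positions 1,3,...): 8 8 2 8 5 1 5 → sum 37
Total = 46.
46 mod 10 = 6, so the number is invalid.

invalid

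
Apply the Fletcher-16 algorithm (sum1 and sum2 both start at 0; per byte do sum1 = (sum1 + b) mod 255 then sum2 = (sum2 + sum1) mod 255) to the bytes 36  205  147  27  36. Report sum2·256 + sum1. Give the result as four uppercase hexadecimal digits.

Running sums (mod 255):
  after byte 0 (36): sum1=36, sum2=36
  after byte 1 (205): sum1=241, sum2=22
  after byte 2 (147): sum1=133, sum2=155
  after byte 3 (27): sum1=160, sum2=60
  after byte 4 (36): sum1=196, sum2=1
Checksum = sum2·256 + sum1 = 1·256 + 196 = 452 = 0x01C4.

01C4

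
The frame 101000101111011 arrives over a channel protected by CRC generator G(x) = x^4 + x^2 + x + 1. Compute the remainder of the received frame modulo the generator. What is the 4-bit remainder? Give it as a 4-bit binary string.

0100

Modulo-2 division of 101000101111011 by 10111:
  pos 0: 10100 XOR 10111 = 00011
  pos 3: 11010 XOR 10111 = 01101
  pos 4: 11011 XOR 10111 = 01100
  pos 5: 11001 XOR 10111 = 01110
  pos 6: 11101 XOR 10111 = 01010
  pos 7: 10101 XOR 10111 = 00010
  pos 10: 10011 XOR 10111 = 00100
Remainder = 0100 (nonzero — an error is detected).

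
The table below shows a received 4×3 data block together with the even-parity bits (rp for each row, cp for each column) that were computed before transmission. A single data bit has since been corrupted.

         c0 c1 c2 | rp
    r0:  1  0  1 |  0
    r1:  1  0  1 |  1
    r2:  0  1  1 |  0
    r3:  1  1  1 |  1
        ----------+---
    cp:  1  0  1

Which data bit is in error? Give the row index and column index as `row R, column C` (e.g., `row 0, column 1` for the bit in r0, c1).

row 1, column 2

Recompute each row's even parity and compare to rp:
  r0: data parity 0, sent rp 0 → ok
  r1: data parity 0, sent rp 1 → mismatch
  r2: data parity 0, sent rp 0 → ok
  r3: data parity 1, sent rp 1 → ok
Recompute each column's even parity and compare to cp:
  c0: data parity 1, sent cp 1 → ok
  c1: data parity 0, sent cp 0 → ok
  c2: data parity 0, sent cp 1 → mismatch
Exactly one row (r1) and one column (c2) fail → the flipped bit is at their intersection.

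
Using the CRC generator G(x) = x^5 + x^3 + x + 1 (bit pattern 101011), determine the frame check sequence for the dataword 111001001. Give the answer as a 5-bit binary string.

Append 5 zeros: 11100100100000. Divide by 101011 (XOR where the leading bit is 1):
  pos 0: 111001 XOR 101011 = 010010
  pos 1: 100100 XOR 101011 = 001111
  pos 3: 111101 XOR 101011 = 010110
  pos 4: 101100 XOR 101011 = 000111
  pos 7: 111000 XOR 101011 = 010011
  pos 8: 100110 XOR 101011 = 001101
Remainder (last 5 bits) = 01101. This is the CRC / FCS.

01101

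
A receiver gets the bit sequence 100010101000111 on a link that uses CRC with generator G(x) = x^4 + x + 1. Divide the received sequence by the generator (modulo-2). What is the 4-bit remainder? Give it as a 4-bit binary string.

Modulo-2 division of 100010101000111 by 10011:
  pos 0: 10001 XOR 10011 = 00010
  pos 3: 10010 XOR 10011 = 00001
  pos 7: 11000 XOR 10011 = 01011
  pos 8: 10111 XOR 10011 = 00100
  pos 10: 10011 XOR 10011 = 00000
Remainder = 0000 (zero — the frame passes the CRC check).

0000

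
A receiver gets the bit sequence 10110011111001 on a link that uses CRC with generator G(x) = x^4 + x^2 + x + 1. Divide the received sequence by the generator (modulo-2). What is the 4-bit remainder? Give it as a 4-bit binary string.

Modulo-2 division of 10110011111001 by 10111:
  pos 0: 10110 XOR 10111 = 00001
  pos 4: 10111 XOR 10111 = 00000
  pos 9: 11001 XOR 10111 = 01110
Remainder = 1110 (nonzero — an error is detected).

1110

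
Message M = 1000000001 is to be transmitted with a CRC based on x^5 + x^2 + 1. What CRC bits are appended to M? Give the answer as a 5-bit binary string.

11000

Append 5 zeros: 100000000100000. Divide by 100101 (XOR where the leading bit is 1):
  pos 0: 100000 XOR 100101 = 000101
  pos 3: 101000 XOR 100101 = 001101
  pos 5: 110110 XOR 100101 = 010011
  pos 6: 100110 XOR 100101 = 000011
Remainder (last 5 bits) = 11000. This is the CRC / FCS.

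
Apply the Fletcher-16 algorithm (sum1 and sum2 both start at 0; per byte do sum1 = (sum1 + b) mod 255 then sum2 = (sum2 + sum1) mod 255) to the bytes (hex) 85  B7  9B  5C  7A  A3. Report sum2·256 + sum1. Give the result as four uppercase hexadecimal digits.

Running sums (mod 255):
  after byte 0 (85): sum1=133, sum2=133
  after byte 1 (B7): sum1=61, sum2=194
  after byte 2 (9B): sum1=216, sum2=155
  after byte 3 (5C): sum1=53, sum2=208
  after byte 4 (7A): sum1=175, sum2=128
  after byte 5 (A3): sum1=83, sum2=211
Checksum = sum2·256 + sum1 = 211·256 + 83 = 54099 = 0xD353.

D353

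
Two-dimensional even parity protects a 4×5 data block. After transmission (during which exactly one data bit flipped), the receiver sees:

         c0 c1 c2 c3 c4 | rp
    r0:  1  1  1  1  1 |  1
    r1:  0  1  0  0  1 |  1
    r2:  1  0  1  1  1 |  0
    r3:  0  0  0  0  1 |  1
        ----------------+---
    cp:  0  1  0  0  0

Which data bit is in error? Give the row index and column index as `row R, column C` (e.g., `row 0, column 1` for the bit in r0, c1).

Recompute each row's even parity and compare to rp:
  r0: data parity 1, sent rp 1 → ok
  r1: data parity 0, sent rp 1 → mismatch
  r2: data parity 0, sent rp 0 → ok
  r3: data parity 1, sent rp 1 → ok
Recompute each column's even parity and compare to cp:
  c0: data parity 0, sent cp 0 → ok
  c1: data parity 0, sent cp 1 → mismatch
  c2: data parity 0, sent cp 0 → ok
  c3: data parity 0, sent cp 0 → ok
  c4: data parity 0, sent cp 0 → ok
Exactly one row (r1) and one column (c1) fail → the flipped bit is at their intersection.

row 1, column 1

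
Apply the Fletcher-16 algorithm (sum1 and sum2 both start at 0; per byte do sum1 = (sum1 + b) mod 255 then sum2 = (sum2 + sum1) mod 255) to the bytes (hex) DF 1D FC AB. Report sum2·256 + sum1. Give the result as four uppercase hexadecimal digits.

7CA5

Running sums (mod 255):
  after byte 0 (DF): sum1=223, sum2=223
  after byte 1 (1D): sum1=252, sum2=220
  after byte 2 (FC): sum1=249, sum2=214
  after byte 3 (AB): sum1=165, sum2=124
Checksum = sum2·256 + sum1 = 124·256 + 165 = 31909 = 0x7CA5.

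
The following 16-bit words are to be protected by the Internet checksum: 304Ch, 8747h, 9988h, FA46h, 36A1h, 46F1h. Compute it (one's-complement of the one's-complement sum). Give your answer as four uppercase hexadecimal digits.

One's-complement addition (fold any carry out of bit 15 back into bit 0):
  0x304C + 0x8747 = 0x0B793
  0xB793 + 0x9988 = 0x1511B → wrap carry → 0x511C
  0x511C + 0xFA46 = 0x14B62 → wrap carry → 0x4B63
  0x4B63 + 0x36A1 = 0x08204
  0x8204 + 0x46F1 = 0x0C8F5
One's-complement sum = 0xC8F5.
Checksum = ~0xC8F5 & 0xFFFF = 0x370A.

370A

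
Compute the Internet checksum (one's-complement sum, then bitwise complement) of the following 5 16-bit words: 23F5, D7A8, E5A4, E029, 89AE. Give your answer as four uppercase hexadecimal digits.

One's-complement addition (fold any carry out of bit 15 back into bit 0):
  0x23F5 + 0xD7A8 = 0x0FB9D
  0xFB9D + 0xE5A4 = 0x1E141 → wrap carry → 0xE142
  0xE142 + 0xE029 = 0x1C16B → wrap carry → 0xC16C
  0xC16C + 0x89AE = 0x14B1A → wrap carry → 0x4B1B
One's-complement sum = 0x4B1B.
Checksum = ~0x4B1B & 0xFFFF = 0xB4E4.

B4E4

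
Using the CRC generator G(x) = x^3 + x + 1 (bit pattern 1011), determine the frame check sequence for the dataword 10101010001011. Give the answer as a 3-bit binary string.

001

Append 3 zeros: 10101010001011000. Divide by 1011 (XOR where the leading bit is 1):
  pos 0: 1010 XOR 1011 = 0001
  pos 3: 1101 XOR 1011 = 0110
  pos 4: 1100 XOR 1011 = 0111
  pos 5: 1110 XOR 1011 = 0101
  pos 6: 1010 XOR 1011 = 0001
  pos 9: 1101 XOR 1011 = 0110
  pos 10: 1101 XOR 1011 = 0110
  pos 11: 1100 XOR 1011 = 0111
  pos 12: 1110 XOR 1011 = 0101
  pos 13: 1010 XOR 1011 = 0001
Remainder (last 3 bits) = 001. This is the CRC / FCS.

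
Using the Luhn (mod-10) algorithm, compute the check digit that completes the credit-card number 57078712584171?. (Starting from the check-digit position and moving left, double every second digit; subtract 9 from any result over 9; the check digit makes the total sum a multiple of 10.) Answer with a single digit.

Partial digits right→left: 1 7 1 4 8 5 2 1 7 8 7 0 7 5
Double every second digit counting from the check-digit position (so the 1st, 3rd, 5th, ... of the partial from the right).
  doubled (with −9 where >9): 2 2 7 4 5 5 5 → sum 30
  kept as-is: 7 4 5 1 8 0 5 → sum 30
Total = 30 + 30 = 60.
Check digit = (10 − (60 mod 10)) mod 10 = 0.

0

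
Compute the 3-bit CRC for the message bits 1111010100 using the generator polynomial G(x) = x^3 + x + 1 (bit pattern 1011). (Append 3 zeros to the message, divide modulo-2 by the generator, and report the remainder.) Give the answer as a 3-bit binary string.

000

Append 3 zeros: 1111010100000. Divide by 1011 (XOR where the leading bit is 1):
  pos 0: 1111 XOR 1011 = 0100
  pos 1: 1000 XOR 1011 = 0011
  pos 3: 1110 XOR 1011 = 0101
  pos 4: 1011 XOR 1011 = 0000
Remainder (last 3 bits) = 000. This is the CRC / FCS.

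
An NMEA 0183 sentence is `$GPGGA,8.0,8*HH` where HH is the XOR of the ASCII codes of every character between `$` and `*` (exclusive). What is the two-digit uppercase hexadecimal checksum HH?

XOR the ASCII codes of the payload characters:
  'G' = 0x47 → acc = 0x47
  'P' = 0x50 → acc = 0x17
  'G' = 0x47 → acc = 0x50
  'G' = 0x47 → acc = 0x17
  'A' = 0x41 → acc = 0x56
  ',' = 0x2C → acc = 0x7A
  '8' = 0x38 → acc = 0x42
  '.' = 0x2E → acc = 0x6C
  '0' = 0x30 → acc = 0x5C
  ',' = 0x2C → acc = 0x70
  '8' = 0x38 → acc = 0x48
Checksum = 0x48.

48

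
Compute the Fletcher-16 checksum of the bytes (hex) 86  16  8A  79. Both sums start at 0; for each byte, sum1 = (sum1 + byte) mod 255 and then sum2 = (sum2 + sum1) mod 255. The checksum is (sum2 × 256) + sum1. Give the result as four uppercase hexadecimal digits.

Running sums (mod 255):
  after byte 0 (86): sum1=134, sum2=134
  after byte 1 (16): sum1=156, sum2=35
  after byte 2 (8A): sum1=39, sum2=74
  after byte 3 (79): sum1=160, sum2=234
Checksum = sum2·256 + sum1 = 234·256 + 160 = 60064 = 0xEAA0.

EAA0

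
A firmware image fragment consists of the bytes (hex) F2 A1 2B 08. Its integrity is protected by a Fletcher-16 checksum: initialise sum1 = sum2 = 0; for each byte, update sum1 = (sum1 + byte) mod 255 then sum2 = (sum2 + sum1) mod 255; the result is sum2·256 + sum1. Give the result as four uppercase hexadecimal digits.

Running sums (mod 255):
  after byte 0 (F2): sum1=242, sum2=242
  after byte 1 (A1): sum1=148, sum2=135
  after byte 2 (2B): sum1=191, sum2=71
  after byte 3 (08): sum1=199, sum2=15
Checksum = sum2·256 + sum1 = 15·256 + 199 = 4039 = 0x0FC7.

0FC7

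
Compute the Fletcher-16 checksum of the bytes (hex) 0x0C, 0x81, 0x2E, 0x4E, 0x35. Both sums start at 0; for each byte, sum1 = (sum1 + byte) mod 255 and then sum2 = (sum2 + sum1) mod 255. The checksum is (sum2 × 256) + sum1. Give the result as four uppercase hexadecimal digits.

9E3F

Running sums (mod 255):
  after byte 0 (0x0C): sum1=12, sum2=12
  after byte 1 (0x81): sum1=141, sum2=153
  after byte 2 (0x2E): sum1=187, sum2=85
  after byte 3 (0x4E): sum1=10, sum2=95
  after byte 4 (0x35): sum1=63, sum2=158
Checksum = sum2·256 + sum1 = 158·256 + 63 = 40511 = 0x9E3F.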